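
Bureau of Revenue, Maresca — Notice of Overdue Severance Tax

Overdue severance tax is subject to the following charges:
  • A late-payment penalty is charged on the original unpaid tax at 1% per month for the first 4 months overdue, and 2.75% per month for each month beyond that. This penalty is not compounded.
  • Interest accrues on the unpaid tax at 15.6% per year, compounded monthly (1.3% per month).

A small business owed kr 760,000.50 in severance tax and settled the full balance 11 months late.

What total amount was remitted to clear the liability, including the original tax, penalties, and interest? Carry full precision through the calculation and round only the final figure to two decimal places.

Penalty, months 1–4: 4 × 1% × kr 760,000.50 = kr 30,400.02
Penalty, months 5–11: 7 × 2.75% × kr 760,000.50 = kr 146,300.10…
Interest: kr 760,000.50 × ((1 + 0.013)^11 − 1) = kr 760,000.50 × 0.1526671… = kr 116,027.0753…
Total = kr 760,000.50 + kr 176,700.1163… + kr 116,027.0753… = kr 1,052,727.69

kr 1,052,727.69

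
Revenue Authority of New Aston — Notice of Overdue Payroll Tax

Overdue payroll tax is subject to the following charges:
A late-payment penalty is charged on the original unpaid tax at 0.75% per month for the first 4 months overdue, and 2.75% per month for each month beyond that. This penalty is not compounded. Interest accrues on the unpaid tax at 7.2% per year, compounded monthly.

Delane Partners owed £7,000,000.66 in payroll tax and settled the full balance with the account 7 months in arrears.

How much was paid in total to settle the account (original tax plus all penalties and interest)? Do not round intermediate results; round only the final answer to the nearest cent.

£8,086,846.00

Penalty, months 1–4: 4 × 0.75% × £7,000,000.66 = £210,000.02…
Penalty, months 5–7: 3 × 2.75% × £7,000,000.66 = £577,500.05…
Interest (7.2%/yr ÷ 12 = 0.6%/month): £7,000,000.66 × ((1 + 0.006)^7 − 1) = £299,345.2669…
Total = £7,000,000.66 + £787,500.0743… + £299,345.2669… = £8,086,846.00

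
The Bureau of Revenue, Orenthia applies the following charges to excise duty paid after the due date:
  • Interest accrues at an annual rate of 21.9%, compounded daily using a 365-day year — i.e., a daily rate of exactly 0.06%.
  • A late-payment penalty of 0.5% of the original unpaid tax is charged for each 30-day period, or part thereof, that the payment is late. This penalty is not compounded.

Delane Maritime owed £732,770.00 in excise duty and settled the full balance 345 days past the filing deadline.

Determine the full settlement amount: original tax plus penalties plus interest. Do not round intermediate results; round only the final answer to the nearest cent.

£945,204.58

Penalty periods: ⌈345/30⌉ = 12; penalty = 12 × 0.5% × £732,770.00 = £43,966.20
Interest: £732,770.00 × ((1 + 0.0006)^345 − 1) = £732,770.00 × 0.22990622… = £168,468.3829…
Total = £732,770.00 + £43,966.2000 + £168,468.3829… = £945,204.58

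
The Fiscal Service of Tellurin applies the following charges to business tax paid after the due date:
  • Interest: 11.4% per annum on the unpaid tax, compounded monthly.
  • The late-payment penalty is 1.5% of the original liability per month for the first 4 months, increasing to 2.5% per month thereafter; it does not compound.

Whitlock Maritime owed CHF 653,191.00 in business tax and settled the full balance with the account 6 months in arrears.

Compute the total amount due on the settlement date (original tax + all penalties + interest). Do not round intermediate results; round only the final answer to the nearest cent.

CHF 763,169.44

Penalty, months 1–4: 4 × 1.5% × CHF 653,191.00 = CHF 39,191.46
Penalty, months 5–6: 2 × 2.5% × CHF 653,191.00 = CHF 32,659.55
Interest (11.4%/yr ÷ 12 = 0.95%/month): CHF 653,191.00 × ((1 + 0.0095)^6 − 1) = CHF 38,127.4250…
Total = CHF 653,191.00 + CHF 71,851.0100 + CHF 38,127.4250… = CHF 763,169.44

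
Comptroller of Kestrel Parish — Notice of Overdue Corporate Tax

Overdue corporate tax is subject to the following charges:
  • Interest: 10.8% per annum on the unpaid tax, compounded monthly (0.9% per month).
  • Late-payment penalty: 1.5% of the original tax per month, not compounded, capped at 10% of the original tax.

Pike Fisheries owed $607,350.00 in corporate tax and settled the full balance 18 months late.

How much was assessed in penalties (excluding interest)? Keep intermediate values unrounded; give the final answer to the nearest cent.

$60,735.00

Penalty (uncapped): 18 × 1.5% × $607,350.00 = $163,984.50; cap = 10% × $607,350.00 = $60,735.00 → penalty = $60,735.00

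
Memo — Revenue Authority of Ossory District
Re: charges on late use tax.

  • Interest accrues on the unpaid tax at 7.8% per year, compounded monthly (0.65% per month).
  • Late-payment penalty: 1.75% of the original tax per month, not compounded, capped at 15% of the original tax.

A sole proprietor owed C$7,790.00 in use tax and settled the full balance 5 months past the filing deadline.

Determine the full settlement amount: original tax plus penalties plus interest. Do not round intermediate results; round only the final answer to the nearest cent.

Penalty: 5 × 1.75% × C$7,790.00 = C$681.63… (below the 15% cap of C$1,168.50)
Interest: C$7,790.00 × ((1 + 0.0065)^5 − 1) = C$7,790.00 × 0.0329253… = C$256.4877…
Total = C$7,790.00 + C$681.6250 + C$256.4877… = C$8,728.11

C$8,728.11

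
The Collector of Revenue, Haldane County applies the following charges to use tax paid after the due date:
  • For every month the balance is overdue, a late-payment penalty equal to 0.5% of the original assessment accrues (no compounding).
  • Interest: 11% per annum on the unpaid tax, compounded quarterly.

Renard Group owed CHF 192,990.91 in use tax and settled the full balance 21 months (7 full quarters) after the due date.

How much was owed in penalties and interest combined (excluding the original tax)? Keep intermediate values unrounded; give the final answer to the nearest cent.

CHF 60,624.14

Late-payment penalty: 21 × 0.5% × CHF 192,990.91 = CHF 20,264.05…
Interest (11%/yr ÷ 4 = 2.75%/quarter): CHF 192,990.91 × ((1 + 0.0275)^7 − 1) = CHF 40,360.0908…
Penalties + interest = CHF 20,264.0456… + CHF 40,360.0908… = CHF 60,624.14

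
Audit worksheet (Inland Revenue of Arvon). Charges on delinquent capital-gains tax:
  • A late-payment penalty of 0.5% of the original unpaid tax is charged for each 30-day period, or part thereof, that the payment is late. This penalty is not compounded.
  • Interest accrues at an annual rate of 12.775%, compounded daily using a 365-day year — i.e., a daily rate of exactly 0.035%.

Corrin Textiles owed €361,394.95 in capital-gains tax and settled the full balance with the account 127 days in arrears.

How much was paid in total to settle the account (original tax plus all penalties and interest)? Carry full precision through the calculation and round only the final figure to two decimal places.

Penalty periods: ⌈127/30⌉ = 5; penalty = 5 × 0.5% × €361,394.95 = €9,034.87…
Interest: €361,394.95 × ((1 + 0.00035)^127 − 1) = €361,394.95 × 0.04544457… = €16,423.4390…
Total = €361,394.95 + €9,034.8738… + €16,423.4390… = €386,853.26

€386,853.26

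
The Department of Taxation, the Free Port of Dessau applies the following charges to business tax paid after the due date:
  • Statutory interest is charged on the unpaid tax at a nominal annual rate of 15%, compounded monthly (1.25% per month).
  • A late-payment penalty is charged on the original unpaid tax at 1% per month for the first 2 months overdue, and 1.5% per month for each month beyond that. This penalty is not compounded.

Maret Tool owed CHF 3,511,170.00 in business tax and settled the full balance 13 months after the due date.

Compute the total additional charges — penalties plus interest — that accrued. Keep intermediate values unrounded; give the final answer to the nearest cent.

CHF 1,264,947.97

Penalty, months 1–2: 2 × 1% × CHF 3,511,170.00 = CHF 70,223.40
Penalty, months 3–13: 11 × 1.5% × CHF 3,511,170.00 = CHF 579,343.05
Interest: CHF 3,511,170.00 × ((1 + 0.0125)^13 − 1) = CHF 3,511,170.00 × 0.1752639… = CHF 615,381.5205…
Penalties + interest = CHF 649,566.4500 + CHF 615,381.5205… = CHF 1,264,947.97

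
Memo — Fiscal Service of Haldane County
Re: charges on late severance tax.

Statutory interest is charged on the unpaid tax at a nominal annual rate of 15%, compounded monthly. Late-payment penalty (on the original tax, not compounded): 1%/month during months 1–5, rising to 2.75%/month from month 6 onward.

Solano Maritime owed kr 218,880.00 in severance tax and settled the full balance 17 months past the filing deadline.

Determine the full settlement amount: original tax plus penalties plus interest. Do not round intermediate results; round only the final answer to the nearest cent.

Penalty, months 1–5: 5 × 1% × kr 218,880.00 = kr 10,944.00
Penalty, months 6–17: 12 × 2.75% × kr 218,880.00 = kr 72,230.40
Interest (15%/yr ÷ 12 = 1.25%/month): kr 218,880.00 × ((1 + 0.0125)^17 − 1) = kr 51,467.0420…
Total = kr 218,880.00 + kr 83,174.4000 + kr 51,467.0420… = kr 353,521.44

kr 353,521.44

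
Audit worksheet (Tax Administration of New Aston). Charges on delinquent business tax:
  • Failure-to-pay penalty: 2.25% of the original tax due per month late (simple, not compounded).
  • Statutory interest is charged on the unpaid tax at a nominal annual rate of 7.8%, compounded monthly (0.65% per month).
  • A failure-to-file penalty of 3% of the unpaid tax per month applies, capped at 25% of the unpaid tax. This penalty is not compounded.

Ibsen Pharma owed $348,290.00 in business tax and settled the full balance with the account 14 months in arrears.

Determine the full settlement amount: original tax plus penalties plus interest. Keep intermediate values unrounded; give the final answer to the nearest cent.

$578,142.77

Failure-to-file: 14 × 3% × $348,290.00 = $146,281.80, capped at 25% × $348,290.00 = $87,072.50
Failure-to-pay penalty = 2.25% × $348,290.00 × 14 mo = $109,711.35
Interest: $348,290.00 × ((1 + 0.0065)^14 − 1) = $348,290.00 × 0.0949465… = $33,068.9248…
Total = $348,290.00 + $196,783.8500 + $33,068.9248… = $578,142.77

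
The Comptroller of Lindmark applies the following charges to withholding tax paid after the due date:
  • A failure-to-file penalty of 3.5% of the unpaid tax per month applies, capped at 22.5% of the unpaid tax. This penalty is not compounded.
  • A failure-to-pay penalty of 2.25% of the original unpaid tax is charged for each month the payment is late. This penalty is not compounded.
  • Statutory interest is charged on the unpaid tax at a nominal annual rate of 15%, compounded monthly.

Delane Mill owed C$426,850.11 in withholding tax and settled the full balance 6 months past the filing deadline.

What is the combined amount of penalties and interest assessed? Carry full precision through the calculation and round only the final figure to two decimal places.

Failure-to-file: 6 × 3.5% × C$426,850.11 = C$89,638.52… (under the 22.5% cap)
Failure-to-pay penalty = 2.25% × C$426,850.11 × 6 mo = C$57,624.76…
Interest (15%/yr ÷ 12 = 1.25%/month): C$426,850.11 × ((1 + 0.0125)^6 − 1) = C$33,031.0191…
Penalties + interest = C$147,263.2880… + C$33,031.0191… = C$180,294.31

C$180,294.31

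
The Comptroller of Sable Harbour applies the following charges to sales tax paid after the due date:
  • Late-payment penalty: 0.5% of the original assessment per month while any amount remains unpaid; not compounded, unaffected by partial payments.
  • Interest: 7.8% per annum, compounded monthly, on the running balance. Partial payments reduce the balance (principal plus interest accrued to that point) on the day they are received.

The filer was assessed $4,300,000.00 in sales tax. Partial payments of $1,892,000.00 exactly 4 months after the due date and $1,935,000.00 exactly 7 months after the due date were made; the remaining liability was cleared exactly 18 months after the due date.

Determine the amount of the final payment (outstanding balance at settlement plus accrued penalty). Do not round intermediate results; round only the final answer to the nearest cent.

$1,069,307.19

Monthly rate = 7.8% ÷ 12 = 0.65%
Balance at month 4: $4,300,000.0000 × (1 + 0.0065)^4 = $4,412,894.7812…
After $1,892,000.00 payment: $4,412,894.7812… − $1,892,000.00 = $2,520,894.7812…
Balance at month 7: $2,520,894.7812… × (1 + 0.0065)^3 = $2,570,372.4452…
After $1,935,000.00 payment: $2,570,372.4452… − $1,935,000.00 = $635,372.4452…
Balance at month 18: $635,372.4452… × (1 + 0.0065)^11 = $682,307.1901…
Penalty: 18 × 0.5% × $4,300,000.00 = $387,000.00
Final settlement = outstanding balance + penalty = $682,307.1901… + $387,000.00 = $1,069,307.19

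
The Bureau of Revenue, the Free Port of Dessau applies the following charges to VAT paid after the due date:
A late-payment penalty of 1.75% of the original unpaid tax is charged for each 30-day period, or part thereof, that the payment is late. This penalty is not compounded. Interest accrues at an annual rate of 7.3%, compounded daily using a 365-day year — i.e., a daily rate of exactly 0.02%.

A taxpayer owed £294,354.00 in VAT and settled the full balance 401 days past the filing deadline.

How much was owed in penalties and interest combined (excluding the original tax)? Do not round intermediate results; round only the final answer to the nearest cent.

£96,693.83

Penalty periods: ⌈401/30⌉ = 14; penalty = 14 × 1.75% × £294,354.00 = £72,116.73
Interest: £294,354.00 × ((1 + 0.0002)^401 − 1) = £294,354.00 × 0.08349506… = £24,577.1044…
Penalties + interest = £72,116.7300 + £24,577.1044… = £96,693.83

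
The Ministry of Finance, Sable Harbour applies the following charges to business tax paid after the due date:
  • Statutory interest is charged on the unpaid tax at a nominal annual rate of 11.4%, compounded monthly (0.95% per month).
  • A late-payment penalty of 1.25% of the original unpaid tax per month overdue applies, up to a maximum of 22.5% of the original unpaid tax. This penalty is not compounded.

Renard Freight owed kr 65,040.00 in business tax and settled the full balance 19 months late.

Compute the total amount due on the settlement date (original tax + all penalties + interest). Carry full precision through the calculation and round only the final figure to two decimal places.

Penalty (uncapped): 19 × 1.25% × kr 65,040.00 = kr 15,447.00; cap = 22.5% × kr 65,040.00 = kr 14,634.00 → penalty = kr 14,634.00
Interest: kr 65,040.00 × ((1 + 0.0095)^19 − 1) = kr 65,040.00 × 0.1967960… = kr 12,799.6142…
Total = kr 65,040.00 + kr 14,634.0000 + kr 12,799.6142… = kr 92,473.61

kr 92,473.61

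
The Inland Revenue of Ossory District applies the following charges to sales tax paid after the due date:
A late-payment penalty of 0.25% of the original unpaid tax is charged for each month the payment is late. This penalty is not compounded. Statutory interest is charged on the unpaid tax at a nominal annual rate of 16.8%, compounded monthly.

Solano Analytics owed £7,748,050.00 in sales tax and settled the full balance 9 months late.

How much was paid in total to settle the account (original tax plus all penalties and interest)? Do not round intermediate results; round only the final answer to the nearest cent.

Late-payment penalty: 9 × 0.25% × £7,748,050.00 = £174,331.13…
Interest (16.8%/yr ÷ 12 = 1.4%/month): £7,748,050.00 × ((1 + 0.014)^9 − 1) = £1,032,748.4691…
Total = £7,748,050.00 + £174,331.1250 + £1,032,748.4691… = £8,955,129.59

£8,955,129.59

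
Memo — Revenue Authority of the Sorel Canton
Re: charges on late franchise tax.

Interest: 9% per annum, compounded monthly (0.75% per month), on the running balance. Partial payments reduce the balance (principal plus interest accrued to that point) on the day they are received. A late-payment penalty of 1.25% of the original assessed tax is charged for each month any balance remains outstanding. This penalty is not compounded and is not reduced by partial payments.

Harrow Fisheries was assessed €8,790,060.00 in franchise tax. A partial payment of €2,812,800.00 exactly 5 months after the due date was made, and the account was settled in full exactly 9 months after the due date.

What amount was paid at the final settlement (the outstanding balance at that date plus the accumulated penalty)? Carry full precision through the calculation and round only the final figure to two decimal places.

€7,492,247.62

Balance at month 5: €8,790,060.0000 × (1 + 0.0075)^5 = €9,124,668.8811…
After €2,812,800.00 payment: €9,124,668.8811… − €2,812,800.00 = €6,311,868.8811…
Balance at month 9: €6,311,868.8811… × (1 + 0.0075)^4 = €6,503,365.8745…
Penalty: 9 × 1.25% × €8,790,060.00 = €988,881.75
Final settlement = outstanding balance + penalty = €6,503,365.8745… + €988,881.75 = €7,492,247.62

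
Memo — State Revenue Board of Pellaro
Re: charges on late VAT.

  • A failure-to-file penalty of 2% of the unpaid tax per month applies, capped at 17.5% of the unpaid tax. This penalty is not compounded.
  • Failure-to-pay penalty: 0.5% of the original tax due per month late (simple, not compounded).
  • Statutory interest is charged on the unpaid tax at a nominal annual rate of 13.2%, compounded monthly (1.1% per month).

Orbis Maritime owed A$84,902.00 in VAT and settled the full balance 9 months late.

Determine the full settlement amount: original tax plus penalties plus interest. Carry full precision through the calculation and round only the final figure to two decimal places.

A$112,365.22

Failure-to-file: 9 × 2% × A$84,902.00 = A$15,282.36, capped at 17.5% × A$84,902.00 = A$14,857.85
Failure-to-pay penalty: 9 × 0.5% × A$84,902.00 = A$3,820.59
Interest: A$84,902.00 × ((1 + 0.011)^9 − 1) = A$84,902.00 × 0.1034697… = A$8,784.7819…
Total = A$84,902.00 + A$18,678.4400 + A$8,784.7819… = A$112,365.22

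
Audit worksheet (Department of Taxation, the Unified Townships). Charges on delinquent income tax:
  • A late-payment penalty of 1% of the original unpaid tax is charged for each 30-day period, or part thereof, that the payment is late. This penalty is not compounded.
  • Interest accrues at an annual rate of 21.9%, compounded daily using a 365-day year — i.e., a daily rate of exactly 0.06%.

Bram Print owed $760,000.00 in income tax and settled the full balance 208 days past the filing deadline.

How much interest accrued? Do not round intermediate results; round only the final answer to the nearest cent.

Interest: $760,000.00 × ((1 + 0.0006)^208 − 1) = $760,000.00 × 0.13287945… = $100,988.3799…

$100,988.38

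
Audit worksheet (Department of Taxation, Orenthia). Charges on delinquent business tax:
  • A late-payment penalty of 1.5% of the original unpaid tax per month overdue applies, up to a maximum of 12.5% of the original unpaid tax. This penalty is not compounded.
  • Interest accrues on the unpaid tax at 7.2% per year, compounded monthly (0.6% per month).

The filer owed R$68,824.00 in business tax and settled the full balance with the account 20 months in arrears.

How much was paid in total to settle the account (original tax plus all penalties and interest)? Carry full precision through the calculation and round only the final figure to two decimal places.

Penalty (uncapped): 20 × 1.5% × R$68,824.00 = R$20,647.20; cap = 12.5% × R$68,824.00 = R$8,603.00 → penalty = R$8,603.00
Interest: R$68,824.00 × ((1 + 0.006)^20 − 1) = R$68,824.00 × 0.1270926… = R$8,747.0240…
Total = R$68,824.00 + R$8,603.0000 + R$8,747.0240… = R$86,174.02

R$86,174.02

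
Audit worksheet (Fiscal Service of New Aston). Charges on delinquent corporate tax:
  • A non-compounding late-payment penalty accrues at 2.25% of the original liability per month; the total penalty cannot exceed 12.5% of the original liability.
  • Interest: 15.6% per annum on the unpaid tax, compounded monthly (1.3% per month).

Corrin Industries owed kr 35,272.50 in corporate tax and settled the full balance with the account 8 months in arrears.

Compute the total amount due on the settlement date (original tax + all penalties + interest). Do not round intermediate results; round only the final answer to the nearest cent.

Penalty (uncapped): 8 × 2.25% × kr 35,272.50 = kr 6,349.05; cap = 12.5% × kr 35,272.50 = kr 4,409.06… → penalty = kr 4,409.06…
Interest: kr 35,272.50 × ((1 + 0.013)^8 − 1) = kr 35,272.50 × 0.1088571… = kr 3,839.6604…
Total = kr 35,272.50 + kr 4,409.0625 + kr 3,839.6604… = kr 43,521.22

kr 43,521.22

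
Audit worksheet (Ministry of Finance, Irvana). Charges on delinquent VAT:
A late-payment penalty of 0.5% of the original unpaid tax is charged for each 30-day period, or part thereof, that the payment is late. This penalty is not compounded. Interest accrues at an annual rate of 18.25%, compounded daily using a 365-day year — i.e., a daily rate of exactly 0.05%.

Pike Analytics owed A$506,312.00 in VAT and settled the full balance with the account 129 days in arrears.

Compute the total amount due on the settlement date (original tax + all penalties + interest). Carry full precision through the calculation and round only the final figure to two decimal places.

A$552,694.42

Penalty periods: ⌈129/30⌉ = 5; penalty = 5 × 0.5% × A$506,312.00 = A$12,657.80
Interest: A$506,312.00 × ((1 + 0.0005)^129 − 1) = A$506,312.00 × 0.06660838… = A$33,724.6245…
Total = A$506,312.00 + A$12,657.8000 + A$33,724.6245… = A$552,694.42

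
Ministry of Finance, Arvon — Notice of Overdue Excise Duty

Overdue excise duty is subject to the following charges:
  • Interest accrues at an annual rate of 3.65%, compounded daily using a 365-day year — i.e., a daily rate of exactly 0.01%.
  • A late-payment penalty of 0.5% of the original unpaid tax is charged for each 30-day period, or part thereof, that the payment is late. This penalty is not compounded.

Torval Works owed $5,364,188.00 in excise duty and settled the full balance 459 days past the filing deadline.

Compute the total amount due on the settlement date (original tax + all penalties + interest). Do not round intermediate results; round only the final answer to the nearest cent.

$6,045,264.50

Penalty periods: ⌈459/30⌉ = 16; penalty = 16 × 0.5% × $5,364,188.00 = $429,135.04
Interest: $5,364,188.00 × ((1 + 0.0001)^459 − 1) = $5,364,188.00 × 0.04696731… = $251,941.4599…
Total = $5,364,188.00 + $429,135.0400 + $251,941.4599… = $6,045,264.50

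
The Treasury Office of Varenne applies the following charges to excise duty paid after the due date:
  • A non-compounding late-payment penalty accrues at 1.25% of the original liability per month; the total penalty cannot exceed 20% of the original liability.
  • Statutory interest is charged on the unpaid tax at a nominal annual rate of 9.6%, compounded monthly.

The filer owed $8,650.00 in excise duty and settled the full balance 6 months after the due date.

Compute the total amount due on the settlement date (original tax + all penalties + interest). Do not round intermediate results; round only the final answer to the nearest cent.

Penalty: 6 × 1.25% × $8,650.00 = $648.75 (below the 20% cap of $1,730.00)
Interest (9.6%/yr ÷ 12 = 0.8%/month): $8,650.00 × ((1 + 0.008)^6 − 1) = $423.5931…
Total = $8,650.00 + $648.7500 + $423.5931… = $9,722.34

$9,722.34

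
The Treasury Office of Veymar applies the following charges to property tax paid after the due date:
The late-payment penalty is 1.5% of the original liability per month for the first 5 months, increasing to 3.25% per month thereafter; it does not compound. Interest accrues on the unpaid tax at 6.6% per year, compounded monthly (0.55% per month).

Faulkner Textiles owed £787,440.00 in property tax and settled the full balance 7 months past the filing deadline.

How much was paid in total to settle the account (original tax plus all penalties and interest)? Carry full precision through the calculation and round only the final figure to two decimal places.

Penalty, months 1–5: 5 × 1.5% × £787,440.00 = £59,058.00
Penalty, months 6–7: 2 × 3.25% × £787,440.00 = £51,183.60
Interest: £787,440.00 × ((1 + 0.0055)^7 − 1) = £787,440.00 × 0.0391411… = £30,821.2719…
Total = £787,440.00 + £110,241.6000 + £30,821.2719… = £928,502.87

£928,502.87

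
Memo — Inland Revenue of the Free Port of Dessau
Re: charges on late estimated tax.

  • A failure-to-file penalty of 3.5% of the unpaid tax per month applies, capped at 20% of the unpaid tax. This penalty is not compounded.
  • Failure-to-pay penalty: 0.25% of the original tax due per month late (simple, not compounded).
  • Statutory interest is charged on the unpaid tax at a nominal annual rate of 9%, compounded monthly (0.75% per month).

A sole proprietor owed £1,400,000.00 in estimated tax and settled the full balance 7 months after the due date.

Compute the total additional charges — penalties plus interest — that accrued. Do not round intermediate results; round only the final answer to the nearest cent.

£379,674.58

Failure-to-file: 7 × 3.5% × £1,400,000.00 = £343,000.00, capped at 20% × £1,400,000.00 = £280,000.00
Failure-to-pay penalty: 7 × 0.25% × £1,400,000.00 = £24,500.00
Interest: £1,400,000.00 × ((1 + 0.0075)^7 − 1) = £1,400,000.00 × 0.0536961… = £75,174.5776…
Penalties + interest = £304,500.0000 + £75,174.5776… = £379,674.58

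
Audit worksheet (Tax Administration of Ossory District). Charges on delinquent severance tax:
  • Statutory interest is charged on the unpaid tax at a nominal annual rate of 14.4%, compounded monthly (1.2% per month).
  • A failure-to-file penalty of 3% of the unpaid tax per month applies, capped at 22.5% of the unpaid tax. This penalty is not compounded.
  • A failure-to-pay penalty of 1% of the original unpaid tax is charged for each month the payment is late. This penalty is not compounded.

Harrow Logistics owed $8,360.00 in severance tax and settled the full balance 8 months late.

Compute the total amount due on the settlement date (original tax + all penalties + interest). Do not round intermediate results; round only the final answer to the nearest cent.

$11,746.89

Failure-to-file: 8 × 3% × $8,360.00 = $2,006.40, capped at 22.5% × $8,360.00 = $1,881.00
Failure-to-pay penalty: 8 × 1% × $8,360.00 = $668.80
Interest: $8,360.00 × ((1 + 0.012)^8 − 1) = $8,360.00 × 0.1001302… = $837.0888…
Total = $8,360.00 + $2,549.8000 + $837.0888… = $11,746.89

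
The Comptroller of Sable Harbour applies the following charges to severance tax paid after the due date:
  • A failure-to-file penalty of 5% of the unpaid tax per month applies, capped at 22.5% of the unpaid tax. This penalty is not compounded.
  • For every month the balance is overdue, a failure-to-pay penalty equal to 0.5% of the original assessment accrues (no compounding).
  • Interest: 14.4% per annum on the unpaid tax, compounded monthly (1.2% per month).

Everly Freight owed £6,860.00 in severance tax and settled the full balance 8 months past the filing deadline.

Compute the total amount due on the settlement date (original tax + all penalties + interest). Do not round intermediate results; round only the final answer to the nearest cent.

Failure-to-file: 8 × 5% × £6,860.00 = £2,744.00, capped at 22.5% × £6,860.00 = £1,543.50
Failure-to-pay penalty: 8 × 0.5% × £6,860.00 = £274.40
Interest: £6,860.00 × ((1 + 0.012)^8 − 1) = £6,860.00 × 0.1001302… = £686.8934…
Total = £6,860.00 + £1,817.9000 + £686.8934… = £9,364.79

£9,364.79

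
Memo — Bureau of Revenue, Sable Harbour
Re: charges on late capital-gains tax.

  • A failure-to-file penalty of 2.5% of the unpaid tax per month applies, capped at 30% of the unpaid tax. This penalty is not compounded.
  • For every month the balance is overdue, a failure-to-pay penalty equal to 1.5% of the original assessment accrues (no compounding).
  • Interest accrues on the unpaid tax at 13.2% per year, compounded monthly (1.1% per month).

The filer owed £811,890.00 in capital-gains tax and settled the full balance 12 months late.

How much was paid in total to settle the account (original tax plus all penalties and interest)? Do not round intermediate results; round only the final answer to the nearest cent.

£1,315,494.16

Failure-to-file: 12 × 2.5% × £811,890.00 = £243,567.00, capped at 30% × £811,890.00 = £243,567.00
Failure-to-pay penalty = 1.5% × £811,890.00 × 12 mo = £146,140.20
Interest: £811,890.00 × ((1 + 0.011)^12 − 1) = £811,890.00 × 0.1402862… = £113,896.9601…
Total = £811,890.00 + £389,707.2000 + £113,896.9601… = £1,315,494.16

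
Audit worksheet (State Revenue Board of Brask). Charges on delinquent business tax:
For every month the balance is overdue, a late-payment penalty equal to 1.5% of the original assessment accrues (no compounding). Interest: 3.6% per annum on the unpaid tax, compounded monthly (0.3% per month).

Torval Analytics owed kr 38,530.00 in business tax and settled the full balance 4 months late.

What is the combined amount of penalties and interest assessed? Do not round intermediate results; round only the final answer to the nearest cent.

Late-payment penalty = 1.5% × kr 38,530.00 × 4 mo = kr 2,311.80
Interest: kr 38,530.00 × ((1 + 0.003)^4 − 1) = kr 38,530.00 × 0.0120541… = kr 464.4448…
Penalties + interest = kr 2,311.8000 + kr 464.4448… = kr 2,776.24

kr 2,776.24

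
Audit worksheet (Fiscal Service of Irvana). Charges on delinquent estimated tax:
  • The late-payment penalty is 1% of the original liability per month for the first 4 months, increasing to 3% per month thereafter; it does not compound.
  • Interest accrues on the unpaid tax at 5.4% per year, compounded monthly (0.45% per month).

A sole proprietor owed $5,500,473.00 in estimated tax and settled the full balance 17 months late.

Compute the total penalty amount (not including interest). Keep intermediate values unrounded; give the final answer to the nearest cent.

$2,365,203.39

Penalty, months 1–4: 4 × 1% × $5,500,473.00 = $220,018.92
Penalty, months 5–17: 13 × 3% × $5,500,473.00 = $2,145,184.47
Total penalty = $220,018.92 + $2,145,184.47 = $2,365,203.39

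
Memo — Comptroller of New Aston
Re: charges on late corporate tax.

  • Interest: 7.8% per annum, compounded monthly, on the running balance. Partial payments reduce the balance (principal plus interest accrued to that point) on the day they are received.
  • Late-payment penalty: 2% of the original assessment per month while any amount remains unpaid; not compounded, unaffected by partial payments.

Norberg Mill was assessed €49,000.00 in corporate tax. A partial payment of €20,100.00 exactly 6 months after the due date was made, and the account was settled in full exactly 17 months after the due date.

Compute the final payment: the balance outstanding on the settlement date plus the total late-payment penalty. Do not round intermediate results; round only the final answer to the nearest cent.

Monthly rate = 7.8% ÷ 12 = 0.65%
Balance at month 6: €49,000.0000 × (1 + 0.0065)^6 = €50,942.3242…
After €20,100.00 payment: €50,942.3242… − €20,100.00 = €30,842.3242…
Balance at month 17: €30,842.3242… × (1 + 0.0065)^11 = €33,120.6361…
Penalty: 17 × 2% × €49,000.00 = €16,660.00
Final settlement = outstanding balance + penalty = €33,120.6361… + €16,660.00 = €49,780.64

€49,780.64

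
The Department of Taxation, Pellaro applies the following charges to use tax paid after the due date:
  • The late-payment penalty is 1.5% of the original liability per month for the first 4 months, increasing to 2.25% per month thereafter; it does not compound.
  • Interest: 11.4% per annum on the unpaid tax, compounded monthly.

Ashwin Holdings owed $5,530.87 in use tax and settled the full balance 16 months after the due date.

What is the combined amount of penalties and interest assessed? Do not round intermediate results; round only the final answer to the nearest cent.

$2,728.52

Penalty, months 1–4: 4 × 1.5% × $5,530.87 = $331.85…
Penalty, months 5–16: 12 × 2.25% × $5,530.87 = $1,493.33…
Interest (11.4%/yr ÷ 12 = 0.95%/month): $5,530.87 × ((1 + 0.0095)^16 − 1) = $903.3310…
Penalties + interest = $1,825.1871 + $903.3310… = $2,728.52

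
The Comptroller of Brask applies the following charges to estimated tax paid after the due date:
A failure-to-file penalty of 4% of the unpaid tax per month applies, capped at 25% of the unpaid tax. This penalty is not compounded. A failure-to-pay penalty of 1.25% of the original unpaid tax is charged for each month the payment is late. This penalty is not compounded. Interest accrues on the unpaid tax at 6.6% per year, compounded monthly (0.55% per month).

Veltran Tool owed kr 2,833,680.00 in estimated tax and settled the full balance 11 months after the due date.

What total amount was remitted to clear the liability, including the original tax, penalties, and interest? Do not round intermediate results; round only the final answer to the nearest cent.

Failure-to-file: 11 × 4% × kr 2,833,680.00 = kr 1,246,819.20, capped at 25% × kr 2,833,680.00 = kr 708,420.00
Failure-to-pay penalty = 1.25% × kr 2,833,680.00 × 11 mo = kr 389,631.00
Interest: kr 2,833,680.00 × ((1 + 0.0055)^11 − 1) = kr 2,833,680.00 × 0.0621915… = kr 176,230.8272…
Total = kr 2,833,680.00 + kr 1,098,051.0000 + kr 176,230.8272… = kr 4,107,961.83

kr 4,107,961.83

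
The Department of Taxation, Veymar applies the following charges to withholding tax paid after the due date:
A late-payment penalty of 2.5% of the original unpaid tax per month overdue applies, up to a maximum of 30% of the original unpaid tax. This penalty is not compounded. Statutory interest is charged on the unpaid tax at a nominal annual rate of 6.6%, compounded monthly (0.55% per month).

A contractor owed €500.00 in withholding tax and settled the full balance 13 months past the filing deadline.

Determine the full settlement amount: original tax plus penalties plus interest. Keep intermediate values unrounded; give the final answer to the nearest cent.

€686.95

Penalty (uncapped): 13 × 2.5% × €500.00 = €162.50; cap = 30% × €500.00 = €150.00 → penalty = €150.00
Interest: €500.00 × ((1 + 0.0055)^13 − 1) = €500.00 × 0.0739077… = €36.9539…
Total = €500.00 + €150.0000 + €36.9539… = €686.95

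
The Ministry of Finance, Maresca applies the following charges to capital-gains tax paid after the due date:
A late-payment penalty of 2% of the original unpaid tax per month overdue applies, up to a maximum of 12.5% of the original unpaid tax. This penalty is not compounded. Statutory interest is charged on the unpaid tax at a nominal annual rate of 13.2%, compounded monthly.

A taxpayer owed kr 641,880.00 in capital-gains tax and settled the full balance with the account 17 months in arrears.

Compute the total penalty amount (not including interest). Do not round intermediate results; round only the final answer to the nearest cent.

Penalty (uncapped): 17 × 2% × kr 641,880.00 = kr 218,239.20; cap = 12.5% × kr 641,880.00 = kr 80,235.00 → penalty = kr 80,235.00

kr 80,235.00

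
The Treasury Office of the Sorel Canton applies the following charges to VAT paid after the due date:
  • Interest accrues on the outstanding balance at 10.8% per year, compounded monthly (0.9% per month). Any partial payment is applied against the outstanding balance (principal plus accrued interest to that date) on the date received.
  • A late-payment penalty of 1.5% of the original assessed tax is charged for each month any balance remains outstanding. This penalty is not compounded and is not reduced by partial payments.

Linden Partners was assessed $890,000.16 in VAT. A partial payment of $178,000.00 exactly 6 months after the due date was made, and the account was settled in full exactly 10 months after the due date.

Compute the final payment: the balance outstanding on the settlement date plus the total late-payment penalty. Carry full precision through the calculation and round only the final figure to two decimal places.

Balance at month 6: $890,000.1600 × (1 + 0.009)^6 = $939,154.5829…
After $178,000.00 payment: $939,154.5829… − $178,000.00 = $761,154.5829…
Balance at month 10: $761,154.5829… × (1 + 0.009)^4 = $788,928.2936…
Penalty: 10 × 1.5% × $890,000.16 = $133,500.02…
Final settlement = outstanding balance + penalty = $788,928.2936… + $133,500.02… = $922,428.32

$922,428.32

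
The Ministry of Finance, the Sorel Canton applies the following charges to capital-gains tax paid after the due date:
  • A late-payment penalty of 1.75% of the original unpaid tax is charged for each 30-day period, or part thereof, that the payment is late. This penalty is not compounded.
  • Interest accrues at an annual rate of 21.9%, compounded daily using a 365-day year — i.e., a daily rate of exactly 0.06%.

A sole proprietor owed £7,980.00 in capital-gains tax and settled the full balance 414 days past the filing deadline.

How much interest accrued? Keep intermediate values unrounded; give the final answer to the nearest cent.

£2,249.38

Interest: £7,980.00 × ((1 + 0.0006)^414 − 1) = £7,980.00 × 0.28187713… = £2,249.3795…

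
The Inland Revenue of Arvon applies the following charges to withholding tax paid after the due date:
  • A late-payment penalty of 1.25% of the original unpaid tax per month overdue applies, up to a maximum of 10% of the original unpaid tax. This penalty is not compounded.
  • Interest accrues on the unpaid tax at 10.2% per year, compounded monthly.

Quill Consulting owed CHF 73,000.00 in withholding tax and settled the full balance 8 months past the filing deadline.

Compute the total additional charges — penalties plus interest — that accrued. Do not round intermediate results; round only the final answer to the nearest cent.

Penalty (uncapped): 8 × 1.25% × CHF 73,000.00 = CHF 7,300.00; cap = 10% × CHF 73,000.00 = CHF 7,300.00 → penalty = CHF 7,300.00
Interest (10.2%/yr ÷ 12 = 0.85%/month): CHF 73,000.00 × ((1 + 0.0085)^8 − 1) = CHF 5,114.2164…
Penalties + interest = CHF 7,300.0000 + CHF 5,114.2164… = CHF 12,414.22

CHF 12,414.22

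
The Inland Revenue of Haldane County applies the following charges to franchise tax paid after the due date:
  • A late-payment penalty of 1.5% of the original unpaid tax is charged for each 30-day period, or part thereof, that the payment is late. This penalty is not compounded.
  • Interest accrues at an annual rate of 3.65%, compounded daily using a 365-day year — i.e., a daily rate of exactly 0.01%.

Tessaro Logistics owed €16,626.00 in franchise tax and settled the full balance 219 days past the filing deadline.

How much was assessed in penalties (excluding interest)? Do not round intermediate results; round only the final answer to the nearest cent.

€1,995.12

Penalty periods: ⌈219/30⌉ = 8; penalty = 8 × 1.5% × €16,626.00 = €1,995.12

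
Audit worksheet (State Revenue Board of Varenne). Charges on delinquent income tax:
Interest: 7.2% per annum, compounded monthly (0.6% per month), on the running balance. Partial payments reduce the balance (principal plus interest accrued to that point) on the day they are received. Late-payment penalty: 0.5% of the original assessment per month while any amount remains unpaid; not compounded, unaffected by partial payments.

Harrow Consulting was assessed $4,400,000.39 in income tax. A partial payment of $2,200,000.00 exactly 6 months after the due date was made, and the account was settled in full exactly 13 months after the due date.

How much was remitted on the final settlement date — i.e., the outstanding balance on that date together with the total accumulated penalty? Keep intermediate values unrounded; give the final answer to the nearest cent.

$2,747,751.65

Balance at month 6: $4,400,000.3900 × (1 + 0.006)^6 = $4,560,795.4980…
After $2,200,000.00 payment: $4,560,795.4980… − $2,200,000.00 = $2,360,795.4980…
Balance at month 13: $2,360,795.4980… × (1 + 0.006)^7 = $2,461,751.6254…
Penalty: 13 × 0.5% × $4,400,000.39 = $286,000.03…
Final settlement = outstanding balance + penalty = $2,461,751.6254… + $286,000.03… = $2,747,751.65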